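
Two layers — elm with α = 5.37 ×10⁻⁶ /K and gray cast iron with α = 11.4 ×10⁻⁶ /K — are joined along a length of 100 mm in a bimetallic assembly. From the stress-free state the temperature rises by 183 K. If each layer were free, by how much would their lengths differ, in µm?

110 µm

Δα = |5.37 − 11.4|×10⁻⁶/K = 6.03×10⁻⁶/K.
ΔL_mismatch = Δα·L·ΔT = 6.03×10⁻⁶ × 100.0 mm × 183.0 K = 110 µm.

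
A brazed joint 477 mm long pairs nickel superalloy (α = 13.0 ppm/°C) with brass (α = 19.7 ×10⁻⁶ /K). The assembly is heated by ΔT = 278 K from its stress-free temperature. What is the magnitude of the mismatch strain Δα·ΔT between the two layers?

1.86×10⁻³

Δα = |13.0 − 19.7|×10⁻⁶/K = 6.70×10⁻⁶/K.
Mismatch strain = Δα·ΔT = 6.70×10⁻⁶ × 278.0 = 1.86×10⁻³.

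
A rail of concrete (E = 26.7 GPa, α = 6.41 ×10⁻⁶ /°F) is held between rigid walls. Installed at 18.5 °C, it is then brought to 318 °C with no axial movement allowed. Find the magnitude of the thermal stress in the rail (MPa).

α = 6.41×10⁻⁶/°F × 9/5 = 11.5×10⁻⁶/K.
ΔT = 299.5 K. Constrained thermal stress σ = E·α·ΔT = 26.70×10³ MPa × 11.5×10⁻⁶ × 299.5 = 92.3 MPa (compressive).

92.3 MPa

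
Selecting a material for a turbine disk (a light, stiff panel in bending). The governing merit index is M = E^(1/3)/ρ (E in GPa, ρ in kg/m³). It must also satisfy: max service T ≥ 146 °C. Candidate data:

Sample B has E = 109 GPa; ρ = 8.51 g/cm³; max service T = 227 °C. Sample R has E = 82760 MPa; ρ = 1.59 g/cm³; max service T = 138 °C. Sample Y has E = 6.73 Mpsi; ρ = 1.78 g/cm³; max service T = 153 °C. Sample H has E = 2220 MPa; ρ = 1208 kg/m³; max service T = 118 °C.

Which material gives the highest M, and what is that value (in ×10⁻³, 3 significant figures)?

sample Y, M = 2.02×10⁻³

Screen on constraints: max service T ≥ 146 °C. Survivors: sample B, sample Y.
Putting every candidate on a common basis:
  sample B: E = 109.0 GPa, ρ = 8510 kg/m³
  sample Y: E = 46.40 GPa, ρ = 1780 kg/m³
  sample Y: M = 2.02×10⁻³
  sample B: M = 0.561×10⁻³
Highest index: sample Y.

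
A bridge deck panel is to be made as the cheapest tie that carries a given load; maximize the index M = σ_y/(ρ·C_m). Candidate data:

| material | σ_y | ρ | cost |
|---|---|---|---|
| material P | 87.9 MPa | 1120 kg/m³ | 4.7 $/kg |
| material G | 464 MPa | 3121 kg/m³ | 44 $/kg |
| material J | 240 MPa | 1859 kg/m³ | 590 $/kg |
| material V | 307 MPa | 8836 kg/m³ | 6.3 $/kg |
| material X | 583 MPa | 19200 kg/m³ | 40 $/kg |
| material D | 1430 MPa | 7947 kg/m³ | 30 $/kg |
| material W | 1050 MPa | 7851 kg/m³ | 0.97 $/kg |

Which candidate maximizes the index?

Per-candidate index values:
  material W: M = 138 kN·m per $
  material P: M = 16.7 kN·m per $
  material D: M = 6.00 kN·m per $
  material V: M = 5.51 kN·m per $
  material G: M = 3.38 kN·m per $
  material X: M = 0.759 kN·m per $
  material J: M = 0.219 kN·m per $
Material W has the largest M.

material W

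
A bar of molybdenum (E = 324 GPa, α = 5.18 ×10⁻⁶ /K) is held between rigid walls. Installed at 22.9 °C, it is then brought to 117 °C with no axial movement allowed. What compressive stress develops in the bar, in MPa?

158 MPa

ΔT = 94.10 K. Constrained thermal stress σ = E·α·ΔT = 324.0×10³ MPa × 5.18×10⁻⁶ × 94.10 = 158 MPa (compressive).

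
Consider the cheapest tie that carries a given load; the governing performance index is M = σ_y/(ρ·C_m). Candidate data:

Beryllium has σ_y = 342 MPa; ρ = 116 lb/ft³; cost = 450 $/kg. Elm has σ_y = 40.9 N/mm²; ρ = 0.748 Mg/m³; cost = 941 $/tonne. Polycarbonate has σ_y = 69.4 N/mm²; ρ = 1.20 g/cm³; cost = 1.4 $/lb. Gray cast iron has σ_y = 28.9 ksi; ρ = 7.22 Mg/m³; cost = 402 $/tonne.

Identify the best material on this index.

In SI units:
  beryllium: σ_y = 342.0 MPa, ρ = 1858 kg/m³, cost = 450.0 $/kg
  elm: σ_y = 40.90 MPa, ρ = 748.0 kg/m³, cost = 0.9410 $/kg
  polycarbonate: σ_y = 69.40 MPa, ρ = 1200 kg/m³, cost = 3.086 $/kg
  gray cast iron: σ_y = 199.3 MPa, ρ = 7220 kg/m³, cost = 0.4020 $/kg
  gray cast iron: M = 68.7 kN·m per $
  elm: M = 58.1 kN·m per $
  polycarbonate: M = 18.7 kN·m per $
  beryllium: M = 0.409 kN·m per $
The maximum is for gray cast iron.

gray cast iron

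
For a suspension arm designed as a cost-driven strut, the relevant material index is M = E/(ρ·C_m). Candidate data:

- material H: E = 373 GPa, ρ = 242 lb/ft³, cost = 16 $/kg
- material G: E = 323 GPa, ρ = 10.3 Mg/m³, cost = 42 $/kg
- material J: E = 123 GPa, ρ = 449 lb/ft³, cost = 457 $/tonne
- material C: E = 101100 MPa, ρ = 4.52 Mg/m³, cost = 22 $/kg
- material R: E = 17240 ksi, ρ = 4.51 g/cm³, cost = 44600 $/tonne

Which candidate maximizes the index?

Convert each candidate to consistent units, then evaluate M:
  material H: E = 373.0 GPa, ρ = 3876 kg/m³, cost = 16.00 $/kg
  material G: E = 323.0 GPa, ρ = 10300 kg/m³, cost = 42.00 $/kg
  material J: E = 123.0 GPa, ρ = 7192 kg/m³, cost = 0.4570 $/kg
  material C: E = 101.1 GPa, ρ = 4520 kg/m³, cost = 22.00 $/kg
  material R: E = 118.9 GPa, ρ = 4510 kg/m³, cost = 44.60 $/kg
  material J: M = 37.4 MN·m per $
  material H: M = 6.01 MN·m per $
  material C: M = 1.02 MN·m per $
  material G: M = 0.747 MN·m per $
  material R: M = 0.591 MN·m per $
Highest index: material J.

material J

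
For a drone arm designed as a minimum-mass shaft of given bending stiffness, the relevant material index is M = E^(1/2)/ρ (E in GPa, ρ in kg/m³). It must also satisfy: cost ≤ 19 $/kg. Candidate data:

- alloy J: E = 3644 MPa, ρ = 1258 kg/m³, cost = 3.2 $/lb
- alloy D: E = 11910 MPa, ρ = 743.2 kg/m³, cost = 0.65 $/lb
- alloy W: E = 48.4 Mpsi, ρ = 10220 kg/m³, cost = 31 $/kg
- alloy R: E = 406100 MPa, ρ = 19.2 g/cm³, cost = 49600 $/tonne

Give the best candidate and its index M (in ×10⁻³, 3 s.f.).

alloy D, M = 4.64×10⁻³

Screen on constraints: cost ≤ 19 $/kg. Survivors: alloy J, alloy D.
After converting to SI:
  alloy J: E = 3.644 GPa, ρ = 1258 kg/m³
  alloy D: E = 11.91 GPa, ρ = 743.2 kg/m³
  alloy D: M = 4.64×10⁻³
  alloy J: M = 1.52×10⁻³
Alloy D ranks first.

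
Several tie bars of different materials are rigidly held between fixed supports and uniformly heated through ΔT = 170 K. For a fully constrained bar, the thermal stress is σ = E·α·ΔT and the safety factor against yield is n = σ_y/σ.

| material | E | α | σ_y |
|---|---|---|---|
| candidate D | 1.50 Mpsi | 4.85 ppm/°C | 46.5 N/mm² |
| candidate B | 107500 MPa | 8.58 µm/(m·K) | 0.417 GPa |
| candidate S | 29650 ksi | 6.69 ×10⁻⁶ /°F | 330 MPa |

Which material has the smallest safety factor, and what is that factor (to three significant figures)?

candidate S, n = 0.789

Converting E to GPa, α to ×10⁻⁶/K, σ_y to MPa, then σ and n for each:
  candidate D: E = 10.34, α = 4.85, σ_y = 46.50 → σ = 8.53 MPa, n = 5.45
  candidate B: E = 107.5, α = 8.58, σ_y = 417.0 → σ = 157 MPa, n = 2.66
  candidate S: E = 204.4, α = 12.0, σ_y = 330.0 → σ = 418 MPa, n = 0.789
Candidate S has the lowest safety factor, n = 0.789.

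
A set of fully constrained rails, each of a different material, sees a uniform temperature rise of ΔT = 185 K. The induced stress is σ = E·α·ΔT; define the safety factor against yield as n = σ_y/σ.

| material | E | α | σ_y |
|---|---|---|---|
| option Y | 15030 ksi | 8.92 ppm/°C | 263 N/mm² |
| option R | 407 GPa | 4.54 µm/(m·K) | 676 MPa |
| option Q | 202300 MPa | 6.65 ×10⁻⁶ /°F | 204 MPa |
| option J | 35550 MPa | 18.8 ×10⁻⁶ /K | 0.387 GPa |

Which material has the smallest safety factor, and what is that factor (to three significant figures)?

Per material, after unit conversion:
  option Y: E = 103.6, α = 8.92, σ_y = 263.0 → σ = 171 MPa, n = 1.54
  option R: E = 407.0, α = 4.54, σ_y = 676.0 → σ = 342 MPa, n = 1.98
  option Q: E = 202.3, α = 12.0, σ_y = 204.0 → σ = 448 MPa, n = 0.455
  option J: E = 35.55, α = 18.8, σ_y = 387.0 → σ = 124 MPa, n = 3.13
Option Q has the lowest safety factor, n = 0.455.

option Q, n = 0.455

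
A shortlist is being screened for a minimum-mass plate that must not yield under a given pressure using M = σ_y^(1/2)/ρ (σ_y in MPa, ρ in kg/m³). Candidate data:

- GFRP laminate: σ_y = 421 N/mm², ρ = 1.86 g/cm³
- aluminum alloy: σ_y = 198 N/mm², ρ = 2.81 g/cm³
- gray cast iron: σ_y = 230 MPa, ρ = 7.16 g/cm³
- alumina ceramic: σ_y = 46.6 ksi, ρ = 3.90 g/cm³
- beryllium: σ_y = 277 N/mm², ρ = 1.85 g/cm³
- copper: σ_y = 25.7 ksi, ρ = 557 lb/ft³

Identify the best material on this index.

GFRP laminate

Putting every candidate on a common basis:
  GFRP laminate: σ_y = 421.0 MPa, ρ = 1860 kg/m³
  aluminum alloy: σ_y = 198.0 MPa, ρ = 2810 kg/m³
  gray cast iron: σ_y = 230.0 MPa, ρ = 7160 kg/m³
  alumina ceramic: σ_y = 321.3 MPa, ρ = 3900 kg/m³
  beryllium: σ_y = 277.0 MPa, ρ = 1850 kg/m³
  copper: σ_y = 177.2 MPa, ρ = 8922 kg/m³
  GFRP laminate: M = 11.0×10⁻³
  beryllium: M = 9.00×10⁻³
  aluminum alloy: M = 5.01×10⁻³
  alumina ceramic: M = 4.60×10⁻³
  gray cast iron: M = 2.12×10⁻³
  copper: M = 1.49×10⁻³
GFRP laminate ranks first.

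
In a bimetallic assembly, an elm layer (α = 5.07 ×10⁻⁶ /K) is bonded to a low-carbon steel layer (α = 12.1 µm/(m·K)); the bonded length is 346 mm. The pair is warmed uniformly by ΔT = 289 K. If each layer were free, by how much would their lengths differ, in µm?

Δα = |5.07 − 12.1|×10⁻⁶/K = 7.03×10⁻⁶/K.
ΔL_mismatch = Δα·L·ΔT = 7.03×10⁻⁶ × 346.0 mm × 289.0 K = 703 µm.

703 µm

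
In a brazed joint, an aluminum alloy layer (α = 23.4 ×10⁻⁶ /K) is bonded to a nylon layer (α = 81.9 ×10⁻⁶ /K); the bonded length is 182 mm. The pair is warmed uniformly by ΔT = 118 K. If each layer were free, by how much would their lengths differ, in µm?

Δα = |23.4 − 81.9|×10⁻⁶/K = 58.5×10⁻⁶/K.
ΔL_mismatch = Δα·L·ΔT = 58.5×10⁻⁶ × 182.0 mm × 118.0 K = 1260 µm.

1260 µm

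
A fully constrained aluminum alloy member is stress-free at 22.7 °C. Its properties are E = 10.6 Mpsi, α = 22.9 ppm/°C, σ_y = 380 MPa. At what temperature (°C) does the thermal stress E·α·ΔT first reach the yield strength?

250 °C

E = 10.6 Mpsi = 73.08 GPa.
E·α·ΔT = 380.0 MPa ⇒ ΔT = 380.0 / (73.08×10³ × 22.9×10⁻⁶) = 227.1 K.
T = 22.7 + 227.1 = 249.8 °C.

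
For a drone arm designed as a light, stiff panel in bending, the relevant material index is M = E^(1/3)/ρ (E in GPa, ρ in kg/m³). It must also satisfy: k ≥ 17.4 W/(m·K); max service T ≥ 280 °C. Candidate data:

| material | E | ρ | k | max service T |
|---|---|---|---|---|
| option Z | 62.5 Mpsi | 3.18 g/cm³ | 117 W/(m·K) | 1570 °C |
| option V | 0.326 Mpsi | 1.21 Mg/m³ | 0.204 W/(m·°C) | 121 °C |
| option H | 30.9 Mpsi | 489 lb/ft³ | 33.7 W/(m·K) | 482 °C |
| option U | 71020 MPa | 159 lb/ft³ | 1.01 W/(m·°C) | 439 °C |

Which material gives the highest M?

Screen on constraints: k ≥ 17.4 W/(m·K); max service T ≥ 280 °C. Survivors: option Z, option H.
Normalizing units and computing the index:
  option Z: E = 430.9 GPa, ρ = 3180 kg/m³
  option H: E = 213.0 GPa, ρ = 7833 kg/m³
  option Z: M = 2.38×10⁻³
  option H: M = 0.762×10⁻³
Highest index: option Z.

option Z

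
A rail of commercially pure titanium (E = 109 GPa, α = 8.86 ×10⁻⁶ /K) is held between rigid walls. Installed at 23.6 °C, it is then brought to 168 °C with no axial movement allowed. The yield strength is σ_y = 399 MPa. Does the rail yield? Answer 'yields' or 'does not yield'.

does not yield

ΔT = 144.4 K. Constrained thermal stress σ = E·α·ΔT = 109.0×10³ MPa × 8.86×10⁻⁶ × 144.4 = 139 MPa (compressive).
Compare to σ_y = 399 MPa: σ < σ_y, so it does not yield.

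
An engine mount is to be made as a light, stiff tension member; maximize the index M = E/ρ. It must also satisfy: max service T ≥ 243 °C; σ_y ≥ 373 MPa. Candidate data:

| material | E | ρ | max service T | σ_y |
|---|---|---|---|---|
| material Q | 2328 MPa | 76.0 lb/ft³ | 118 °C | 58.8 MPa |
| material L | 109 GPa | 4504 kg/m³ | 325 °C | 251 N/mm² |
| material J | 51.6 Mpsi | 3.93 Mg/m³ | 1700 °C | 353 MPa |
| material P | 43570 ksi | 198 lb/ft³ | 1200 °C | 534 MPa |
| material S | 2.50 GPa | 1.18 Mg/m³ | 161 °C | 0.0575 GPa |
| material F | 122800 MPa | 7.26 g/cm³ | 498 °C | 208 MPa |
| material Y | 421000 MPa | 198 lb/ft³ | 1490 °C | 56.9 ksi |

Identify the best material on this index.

Screen on constraints: max service T ≥ 243 °C; σ_y ≥ 373 MPa. Survivors: material P, material Y.
Putting every candidate on a common basis:
  material P: E = 300.4 GPa, ρ = 3172 kg/m³
  material Y: E = 421.0 GPa, ρ = 3172 kg/m³
  material Y: M = 133 MN·m/kg
  material P: M = 94.7 MN·m/kg
Highest index: material Y.

material Y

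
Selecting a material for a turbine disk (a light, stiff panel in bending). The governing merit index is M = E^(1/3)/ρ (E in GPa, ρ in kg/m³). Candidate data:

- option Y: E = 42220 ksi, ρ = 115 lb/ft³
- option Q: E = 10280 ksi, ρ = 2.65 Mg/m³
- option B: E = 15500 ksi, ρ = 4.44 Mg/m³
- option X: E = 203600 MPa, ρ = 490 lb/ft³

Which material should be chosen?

In SI units:
  option Y: E = 291.1 GPa, ρ = 1842 kg/m³
  option Q: E = 70.88 GPa, ρ = 2650 kg/m³
  option B: E = 106.9 GPa, ρ = 4440 kg/m³
  option X: E = 203.6 GPa, ρ = 7849 kg/m³
  option Y: M = 3.60×10⁻³
  option Q: M = 1.56×10⁻³
  option B: M = 1.07×10⁻³
  option X: M = 0.750×10⁻³
Option Y ranks first.

option Y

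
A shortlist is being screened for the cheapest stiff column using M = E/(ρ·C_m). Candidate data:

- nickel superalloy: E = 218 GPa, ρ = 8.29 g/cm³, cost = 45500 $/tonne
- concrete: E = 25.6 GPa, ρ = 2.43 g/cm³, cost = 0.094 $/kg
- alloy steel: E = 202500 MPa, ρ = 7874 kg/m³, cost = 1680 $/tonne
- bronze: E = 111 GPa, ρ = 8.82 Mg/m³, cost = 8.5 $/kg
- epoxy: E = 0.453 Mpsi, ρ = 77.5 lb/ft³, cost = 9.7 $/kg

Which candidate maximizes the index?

concrete

Normalizing units and computing the index:
  nickel superalloy: E = 218.0 GPa, ρ = 8290 kg/m³, cost = 45.50 $/kg
  concrete: E = 25.60 GPa, ρ = 2430 kg/m³, cost = 0.09400 $/kg
  alloy steel: E = 202.5 GPa, ρ = 7874 kg/m³, cost = 1.680 $/kg
  bronze: E = 111.0 GPa, ρ = 8820 kg/m³, cost = 8.500 $/kg
  epoxy: E = 3.123 GPa, ρ = 1241 kg/m³, cost = 9.700 $/kg
  concrete: M = 112 MN·m per $
  alloy steel: M = 15.3 MN·m per $
  bronze: M = 1.48 MN·m per $
  nickel superalloy: M = 0.578 MN·m per $
  epoxy: M = 0.259 MN·m per $
Highest index: concrete.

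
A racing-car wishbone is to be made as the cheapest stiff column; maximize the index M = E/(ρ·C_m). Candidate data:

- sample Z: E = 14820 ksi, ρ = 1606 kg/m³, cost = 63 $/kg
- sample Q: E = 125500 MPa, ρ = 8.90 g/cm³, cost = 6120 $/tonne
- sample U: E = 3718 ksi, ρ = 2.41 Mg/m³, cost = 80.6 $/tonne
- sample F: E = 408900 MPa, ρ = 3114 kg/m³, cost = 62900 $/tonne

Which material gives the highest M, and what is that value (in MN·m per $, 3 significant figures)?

Normalizing units and computing the index:
  sample Z: E = 102.2 GPa, ρ = 1606 kg/m³, cost = 63.00 $/kg
  sample Q: E = 125.5 GPa, ρ = 8900 kg/m³, cost = 6.120 $/kg
  sample U: E = 25.63 GPa, ρ = 2410 kg/m³, cost = 0.08060 $/kg
  sample F: E = 408.9 GPa, ρ = 3114 kg/m³, cost = 62.90 $/kg
  sample U: M = 132 MN·m per $
  sample Q: M = 2.30 MN·m per $
  sample F: M = 2.09 MN·m per $
  sample Z: M = 1.01 MN·m per $
Sample U has the largest M.

sample U, M = 132 MN·m per $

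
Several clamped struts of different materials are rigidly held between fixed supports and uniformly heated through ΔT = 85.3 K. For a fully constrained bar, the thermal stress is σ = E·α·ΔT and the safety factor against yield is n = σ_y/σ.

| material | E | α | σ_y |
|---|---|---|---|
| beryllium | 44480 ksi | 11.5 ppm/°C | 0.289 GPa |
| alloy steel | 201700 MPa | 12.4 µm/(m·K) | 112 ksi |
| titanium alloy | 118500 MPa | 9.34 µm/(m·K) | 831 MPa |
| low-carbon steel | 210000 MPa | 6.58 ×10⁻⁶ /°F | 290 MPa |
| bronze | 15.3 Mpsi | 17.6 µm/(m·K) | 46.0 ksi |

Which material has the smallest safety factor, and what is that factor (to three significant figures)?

beryllium, n = 0.961

In consistent units (E in GPa, α in ×10⁻⁶/K, σ_y in MPa):
  beryllium: E = 306.7, α = 11.5, σ_y = 289.0 → σ = 301 MPa, n = 0.961
  alloy steel: E = 201.7, α = 12.4, σ_y = 772.2 → σ = 213 MPa, n = 3.62
  titanium alloy: E = 118.5, α = 9.34, σ_y = 831.0 → σ = 94.4 MPa, n = 8.80
  low-carbon steel: E = 210.0, α = 11.8, σ_y = 290.0 → σ = 212 MPa, n = 1.37
  bronze: E = 105.5, α = 17.6, σ_y = 317.2 → σ = 158 MPa, n = 2.00
Beryllium has the lowest safety factor, n = 0.961.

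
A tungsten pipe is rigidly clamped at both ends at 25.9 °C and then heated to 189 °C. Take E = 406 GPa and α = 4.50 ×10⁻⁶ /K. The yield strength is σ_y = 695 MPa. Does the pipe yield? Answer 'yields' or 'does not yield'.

ΔT = 163.1 K. Constrained thermal stress σ = E·α·ΔT = 406.0×10³ MPa × 4.50×10⁻⁶ × 163.1 = 298 MPa (compressive).
Compare to σ_y = 695 MPa: σ < σ_y, so it does not yield.

does not yield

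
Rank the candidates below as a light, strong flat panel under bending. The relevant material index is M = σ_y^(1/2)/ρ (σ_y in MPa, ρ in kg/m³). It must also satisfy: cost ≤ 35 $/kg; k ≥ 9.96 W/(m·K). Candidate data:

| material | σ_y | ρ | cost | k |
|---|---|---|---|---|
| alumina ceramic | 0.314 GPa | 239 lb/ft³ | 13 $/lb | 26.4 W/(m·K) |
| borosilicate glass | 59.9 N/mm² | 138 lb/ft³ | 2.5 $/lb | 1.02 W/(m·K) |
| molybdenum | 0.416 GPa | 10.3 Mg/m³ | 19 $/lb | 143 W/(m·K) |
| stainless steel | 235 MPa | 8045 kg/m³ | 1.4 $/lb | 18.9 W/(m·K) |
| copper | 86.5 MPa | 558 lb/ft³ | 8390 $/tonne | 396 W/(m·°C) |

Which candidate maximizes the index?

Screen on constraints: cost ≤ 35 $/kg; k ≥ 9.96 W/(m·K). Survivors: alumina ceramic, stainless steel, copper.
Normalizing units and computing the index:
  alumina ceramic: σ_y = 314.0 MPa, ρ = 3828 kg/m³
  stainless steel: σ_y = 235.0 MPa, ρ = 8045 kg/m³
  copper: σ_y = 86.50 MPa, ρ = 8938 kg/m³
  alumina ceramic: M = 4.63×10⁻³
  stainless steel: M = 1.91×10⁻³
  copper: M = 1.04×10⁻³
The maximum is for alumina ceramic.

alumina ceramic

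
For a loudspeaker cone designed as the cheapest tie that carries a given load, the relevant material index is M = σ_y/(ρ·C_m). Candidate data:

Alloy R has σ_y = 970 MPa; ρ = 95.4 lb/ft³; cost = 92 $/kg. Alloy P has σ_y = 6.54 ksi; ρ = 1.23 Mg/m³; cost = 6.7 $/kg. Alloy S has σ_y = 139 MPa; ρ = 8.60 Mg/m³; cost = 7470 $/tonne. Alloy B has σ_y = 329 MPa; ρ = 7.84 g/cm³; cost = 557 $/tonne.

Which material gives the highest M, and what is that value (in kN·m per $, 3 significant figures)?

Normalizing units and computing the index:
  alloy R: σ_y = 970.0 MPa, ρ = 1528 kg/m³, cost = 92.00 $/kg
  alloy P: σ_y = 45.09 MPa, ρ = 1230 kg/m³, cost = 6.700 $/kg
  alloy S: σ_y = 139.0 MPa, ρ = 8600 kg/m³, cost = 7.470 $/kg
  alloy B: σ_y = 329.0 MPa, ρ = 7840 kg/m³, cost = 0.5570 $/kg
  alloy B: M = 75.3 kN·m per $
  alloy R: M = 6.90 kN·m per $
  alloy P: M = 5.47 kN·m per $
  alloy S: M = 2.16 kN·m per $
The maximum is for alloy B.

alloy B, M = 75.3 kN·m per $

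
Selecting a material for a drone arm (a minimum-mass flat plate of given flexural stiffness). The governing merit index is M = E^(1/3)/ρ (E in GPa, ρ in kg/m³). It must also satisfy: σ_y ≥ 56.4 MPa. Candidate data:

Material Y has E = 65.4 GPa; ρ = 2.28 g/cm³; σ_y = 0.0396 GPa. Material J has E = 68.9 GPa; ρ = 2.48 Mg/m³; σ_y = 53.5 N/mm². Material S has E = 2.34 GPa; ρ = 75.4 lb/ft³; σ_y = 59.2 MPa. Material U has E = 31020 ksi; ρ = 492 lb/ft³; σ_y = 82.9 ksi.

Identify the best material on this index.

Screen on constraints: σ_y ≥ 56.4 MPa. Survivors: material S, material U.
After converting to SI:
  material S: E = 2.340 GPa, ρ = 1208 kg/m³
  material U: E = 213.9 GPa, ρ = 7881 kg/m³
  material S: M = 1.10×10⁻³
  material U: M = 0.759×10⁻³
The maximum is for material S.

material S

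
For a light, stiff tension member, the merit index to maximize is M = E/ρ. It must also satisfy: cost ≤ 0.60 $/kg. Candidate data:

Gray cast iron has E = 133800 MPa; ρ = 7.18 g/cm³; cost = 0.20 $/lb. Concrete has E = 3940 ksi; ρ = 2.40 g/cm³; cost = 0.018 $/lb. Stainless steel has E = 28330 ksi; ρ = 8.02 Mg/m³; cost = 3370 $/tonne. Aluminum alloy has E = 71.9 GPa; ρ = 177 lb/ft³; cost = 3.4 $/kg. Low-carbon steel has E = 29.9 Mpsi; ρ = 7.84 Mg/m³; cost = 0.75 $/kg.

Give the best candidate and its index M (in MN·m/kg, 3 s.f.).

Screen on constraints: cost ≤ 0.60 $/kg. Survivors: gray cast iron, concrete.
Normalizing units and computing the index:
  gray cast iron: E = 133.8 GPa, ρ = 7180 kg/m³
  concrete: E = 27.17 GPa, ρ = 2400 kg/m³
  gray cast iron: M = 18.6 MN·m/kg
  concrete: M = 11.3 MN·m/kg
Gray cast iron has the largest M.

gray cast iron, M = 18.6 MN·m/kg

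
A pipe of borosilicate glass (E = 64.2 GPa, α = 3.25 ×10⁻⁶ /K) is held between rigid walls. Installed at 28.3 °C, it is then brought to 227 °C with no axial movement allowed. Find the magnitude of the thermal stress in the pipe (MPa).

41.5 MPa

ΔT = 198.7 K. Constrained thermal stress σ = E·α·ΔT = 64.20×10³ MPa × 3.25×10⁻⁶ × 198.7 = 41.5 MPa (compressive).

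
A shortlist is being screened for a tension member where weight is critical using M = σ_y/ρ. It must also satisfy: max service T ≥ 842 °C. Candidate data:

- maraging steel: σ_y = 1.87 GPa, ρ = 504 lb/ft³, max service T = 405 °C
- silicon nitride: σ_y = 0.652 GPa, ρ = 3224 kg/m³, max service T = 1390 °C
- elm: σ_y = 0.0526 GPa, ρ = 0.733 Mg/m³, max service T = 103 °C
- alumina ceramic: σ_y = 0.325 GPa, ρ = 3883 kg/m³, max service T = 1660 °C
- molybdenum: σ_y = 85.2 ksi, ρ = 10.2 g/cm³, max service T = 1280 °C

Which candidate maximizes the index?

silicon nitride

Screen on constraints: max service T ≥ 842 °C. Survivors: silicon nitride, alumina ceramic, molybdenum.
Normalizing units and computing the index:
  silicon nitride: σ_y = 652.0 MPa, ρ = 3224 kg/m³
  alumina ceramic: σ_y = 325.0 MPa, ρ = 3883 kg/m³
  molybdenum: σ_y = 587.4 MPa, ρ = 10200 kg/m³
  silicon nitride: M = 202 kN·m/kg
  alumina ceramic: M = 83.7 kN·m/kg
  molybdenum: M = 57.6 kN·m/kg
Silicon nitride ranks first.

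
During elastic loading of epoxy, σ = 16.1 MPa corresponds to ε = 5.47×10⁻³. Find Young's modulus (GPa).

2.94 GPa

E = σ/ε = 16.1 MPa / 5.47×10⁻³ = 2943 MPa = 2.94 GPa.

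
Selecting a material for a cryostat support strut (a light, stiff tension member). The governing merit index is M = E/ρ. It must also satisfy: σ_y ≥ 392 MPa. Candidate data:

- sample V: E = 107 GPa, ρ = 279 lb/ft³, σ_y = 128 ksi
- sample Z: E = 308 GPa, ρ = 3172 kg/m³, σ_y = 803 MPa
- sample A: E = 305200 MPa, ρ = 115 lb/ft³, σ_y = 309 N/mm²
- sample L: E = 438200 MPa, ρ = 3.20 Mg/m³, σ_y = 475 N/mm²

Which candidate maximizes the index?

Screen on constraints: σ_y ≥ 392 MPa. Survivors: sample V, sample Z, sample L.
Normalizing units and computing the index:
  sample V: E = 107.0 GPa, ρ = 4469 kg/m³
  sample Z: E = 308.0 GPa, ρ = 3172 kg/m³
  sample L: E = 438.2 GPa, ρ = 3200 kg/m³
  sample L: M = 137 MN·m/kg
  sample Z: M = 97.1 MN·m/kg
  sample V: M = 23.9 MN·m/kg
Sample L has the largest M.

sample L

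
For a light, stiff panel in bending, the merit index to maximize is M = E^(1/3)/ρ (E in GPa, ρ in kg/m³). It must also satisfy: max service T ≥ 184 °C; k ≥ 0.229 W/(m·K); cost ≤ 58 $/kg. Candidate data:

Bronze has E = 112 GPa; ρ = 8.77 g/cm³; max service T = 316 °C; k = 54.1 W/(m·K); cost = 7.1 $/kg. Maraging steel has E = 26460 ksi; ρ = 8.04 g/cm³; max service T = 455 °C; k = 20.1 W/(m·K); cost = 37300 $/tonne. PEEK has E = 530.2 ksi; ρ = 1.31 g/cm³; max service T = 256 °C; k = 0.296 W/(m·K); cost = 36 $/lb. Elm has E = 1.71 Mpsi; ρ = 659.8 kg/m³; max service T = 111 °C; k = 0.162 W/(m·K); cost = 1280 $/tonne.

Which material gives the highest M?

Screen on constraints: max service T ≥ 184 °C; k ≥ 0.229 W/(m·K); cost ≤ 58 $/kg. Survivors: bronze, maraging steel.
Convert each candidate to consistent units, then evaluate M:
  bronze: E = 112.0 GPa, ρ = 8770 kg/m³
  maraging steel: E = 182.4 GPa, ρ = 8040 kg/m³
  maraging steel: M = 0.705×10⁻³
  bronze: M = 0.550×10⁻³
The maximum is for maraging steel.

maraging steel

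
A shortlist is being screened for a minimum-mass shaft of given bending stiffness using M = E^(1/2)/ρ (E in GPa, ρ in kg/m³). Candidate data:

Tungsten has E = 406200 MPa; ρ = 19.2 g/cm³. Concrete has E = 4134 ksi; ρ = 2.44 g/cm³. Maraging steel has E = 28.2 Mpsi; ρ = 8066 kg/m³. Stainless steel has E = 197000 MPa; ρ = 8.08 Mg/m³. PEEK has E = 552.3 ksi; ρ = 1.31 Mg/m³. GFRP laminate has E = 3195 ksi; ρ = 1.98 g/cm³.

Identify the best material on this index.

After converting to SI:
  tungsten: E = 406.2 GPa, ρ = 19200 kg/m³
  concrete: E = 28.50 GPa, ρ = 2440 kg/m³
  maraging steel: E = 194.4 GPa, ρ = 8066 kg/m³
  stainless steel: E = 197.0 GPa, ρ = 8080 kg/m³
  PEEK: E = 3.808 GPa, ρ = 1310 kg/m³
  GFRP laminate: E = 22.03 GPa, ρ = 1980 kg/m³
  GFRP laminate: M = 2.37×10⁻³
  concrete: M = 2.19×10⁻³
  stainless steel: M = 1.74×10⁻³
  maraging steel: M = 1.73×10⁻³
  PEEK: M = 1.49×10⁻³
  tungsten: M = 1.05×10⁻³
The maximum is for GFRP laminate.

GFRP laminate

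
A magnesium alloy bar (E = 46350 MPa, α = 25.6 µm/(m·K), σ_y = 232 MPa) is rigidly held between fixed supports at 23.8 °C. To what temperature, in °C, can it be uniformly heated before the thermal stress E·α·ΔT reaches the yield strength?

E = 46350 MPa = 46.35 GPa.
E·α·ΔT = 232.0 MPa ⇒ ΔT = 232.0 / (46.35×10³ × 25.6×10⁻⁶) = 195.5 K.
T = 23.8 + 195.5 = 219.3 °C.

219 °C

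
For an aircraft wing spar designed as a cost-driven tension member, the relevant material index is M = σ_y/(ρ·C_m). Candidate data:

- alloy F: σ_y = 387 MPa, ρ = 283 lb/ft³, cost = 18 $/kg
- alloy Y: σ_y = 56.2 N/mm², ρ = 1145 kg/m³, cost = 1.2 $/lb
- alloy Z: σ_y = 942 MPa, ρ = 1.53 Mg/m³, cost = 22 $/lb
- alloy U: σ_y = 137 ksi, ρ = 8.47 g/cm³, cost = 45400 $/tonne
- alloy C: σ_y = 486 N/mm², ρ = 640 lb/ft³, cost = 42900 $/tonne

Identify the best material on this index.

Normalizing units and computing the index:
  alloy F: σ_y = 387.0 MPa, ρ = 4533 kg/m³, cost = 18.00 $/kg
  alloy Y: σ_y = 56.20 MPa, ρ = 1145 kg/m³, cost = 2.646 $/kg
  alloy Z: σ_y = 942.0 MPa, ρ = 1530 kg/m³, cost = 48.50 $/kg
  alloy U: σ_y = 944.6 MPa, ρ = 8470 kg/m³, cost = 45.40 $/kg
  alloy C: σ_y = 486.0 MPa, ρ = 10250 kg/m³, cost = 42.90 $/kg
  alloy Y: M = 18.6 kN·m per $
  alloy Z: M = 12.7 kN·m per $
  alloy F: M = 4.74 kN·m per $
  alloy U: M = 2.46 kN·m per $
  alloy C: M = 1.11 kN·m per $
Highest index: alloy Y.

alloy Y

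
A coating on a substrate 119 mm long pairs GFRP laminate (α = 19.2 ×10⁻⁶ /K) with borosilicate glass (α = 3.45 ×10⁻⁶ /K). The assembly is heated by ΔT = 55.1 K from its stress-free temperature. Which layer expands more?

α(GFRP laminate) = 19.2×10⁻⁶/K vs α(borosilicate glass) = 3.45×10⁻⁶/K.
Higher α expands more for the same ΔT: GFRP laminate.

GFRP laminate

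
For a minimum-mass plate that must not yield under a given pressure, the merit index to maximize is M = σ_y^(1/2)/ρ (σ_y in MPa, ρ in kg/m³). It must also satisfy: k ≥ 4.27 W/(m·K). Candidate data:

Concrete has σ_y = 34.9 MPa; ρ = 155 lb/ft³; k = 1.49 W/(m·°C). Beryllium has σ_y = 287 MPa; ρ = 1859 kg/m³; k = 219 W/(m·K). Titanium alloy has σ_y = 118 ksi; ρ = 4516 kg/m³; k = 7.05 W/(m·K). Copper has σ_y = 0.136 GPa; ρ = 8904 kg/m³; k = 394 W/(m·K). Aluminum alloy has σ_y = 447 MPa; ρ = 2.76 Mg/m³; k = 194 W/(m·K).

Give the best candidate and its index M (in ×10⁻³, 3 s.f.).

beryllium, M = 9.11×10⁻³

Screen on constraints: k ≥ 4.27 W/(m·K). Survivors: beryllium, titanium alloy, copper, aluminum alloy.
Normalizing units and computing the index:
  beryllium: σ_y = 287.0 MPa, ρ = 1859 kg/m³
  titanium alloy: σ_y = 813.6 MPa, ρ = 4516 kg/m³
  copper: σ_y = 136.0 MPa, ρ = 8904 kg/m³
  aluminum alloy: σ_y = 447.0 MPa, ρ = 2760 kg/m³
  beryllium: M = 9.11×10⁻³
  aluminum alloy: M = 7.66×10⁻³
  titanium alloy: M = 6.32×10⁻³
  copper: M = 1.31×10⁻³
The maximum is for beryllium.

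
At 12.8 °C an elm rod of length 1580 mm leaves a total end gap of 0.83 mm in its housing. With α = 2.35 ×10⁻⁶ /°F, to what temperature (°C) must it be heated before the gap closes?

α = 2.35×10⁻⁶/°F × 9/5 = 4.23×10⁻⁶/K.
α·L₀·ΔT = 0.83 mm ⇒ ΔT = 0.83 / (4.23×10⁻⁶ × 1580.0) = 124.2 K.
T = 12.8 + 124.2 = 137.0 °C.

137 °C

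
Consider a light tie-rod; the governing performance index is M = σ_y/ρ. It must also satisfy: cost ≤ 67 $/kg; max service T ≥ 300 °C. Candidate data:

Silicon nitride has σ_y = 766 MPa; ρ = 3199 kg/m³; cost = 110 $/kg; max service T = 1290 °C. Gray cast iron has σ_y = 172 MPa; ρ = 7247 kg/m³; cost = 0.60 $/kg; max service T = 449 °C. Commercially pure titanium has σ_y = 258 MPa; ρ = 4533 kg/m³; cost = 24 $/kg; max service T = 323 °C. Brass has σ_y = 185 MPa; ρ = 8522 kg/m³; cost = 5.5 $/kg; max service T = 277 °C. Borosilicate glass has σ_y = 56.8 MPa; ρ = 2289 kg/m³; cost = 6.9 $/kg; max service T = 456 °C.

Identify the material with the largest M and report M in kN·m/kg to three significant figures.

Screen on constraints: cost ≤ 67 $/kg; max service T ≥ 300 °C. Survivors: gray cast iron, commercially pure titanium, borosilicate glass.
Computing M directly (units already consistent):
  commercially pure titanium: M = 56.9 kN·m/kg
  borosilicate glass: M = 24.8 kN·m/kg
  gray cast iron: M = 23.7 kN·m/kg
Highest index: commercially pure titanium.

commercially pure titanium, M = 56.9 kN·m/kg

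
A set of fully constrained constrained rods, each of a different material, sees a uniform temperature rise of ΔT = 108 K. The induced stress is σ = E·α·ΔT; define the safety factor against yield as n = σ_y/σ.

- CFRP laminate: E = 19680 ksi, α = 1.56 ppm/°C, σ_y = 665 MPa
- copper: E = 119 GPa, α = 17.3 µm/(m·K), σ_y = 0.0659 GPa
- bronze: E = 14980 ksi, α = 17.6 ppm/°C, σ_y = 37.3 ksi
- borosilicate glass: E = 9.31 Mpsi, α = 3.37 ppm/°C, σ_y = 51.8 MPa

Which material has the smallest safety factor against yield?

copper

Converting E to GPa, α to ×10⁻⁶/K, σ_y to MPa, then σ and n for each:
  CFRP laminate: E = 135.7, α = 1.56, σ_y = 665.0 → σ = 22.9 MPa, n = 29.1
  copper: E = 119.0, α = 17.3, σ_y = 65.90 → σ = 222 MPa, n = 0.296
  bronze: E = 103.3, α = 17.6, σ_y = 257.2 → σ = 196 MPa, n = 1.31
  borosilicate glass: E = 64.19, α = 3.37, σ_y = 51.80 → σ = 23.4 MPa, n = 2.22
Copper has the lowest safety factor, n = 0.296.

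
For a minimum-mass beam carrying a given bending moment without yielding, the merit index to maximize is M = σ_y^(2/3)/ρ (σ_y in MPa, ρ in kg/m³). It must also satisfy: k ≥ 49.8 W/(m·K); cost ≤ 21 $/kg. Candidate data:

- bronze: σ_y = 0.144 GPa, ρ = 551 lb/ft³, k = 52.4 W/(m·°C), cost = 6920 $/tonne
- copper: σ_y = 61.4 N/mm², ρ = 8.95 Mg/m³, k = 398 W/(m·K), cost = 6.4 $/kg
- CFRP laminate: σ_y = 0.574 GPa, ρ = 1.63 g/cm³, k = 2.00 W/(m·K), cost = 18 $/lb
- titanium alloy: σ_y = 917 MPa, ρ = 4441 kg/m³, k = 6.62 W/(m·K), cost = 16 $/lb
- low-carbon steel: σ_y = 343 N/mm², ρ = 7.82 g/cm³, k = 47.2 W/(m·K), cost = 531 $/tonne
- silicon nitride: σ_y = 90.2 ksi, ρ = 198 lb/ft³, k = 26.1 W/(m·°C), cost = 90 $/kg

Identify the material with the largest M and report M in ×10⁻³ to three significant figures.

Screen on constraints: k ≥ 49.8 W/(m·K); cost ≤ 21 $/kg. Survivors: bronze, copper.
Normalizing units and computing the index:
  bronze: σ_y = 144.0 MPa, ρ = 8826 kg/m³
  copper: σ_y = 61.40 MPa, ρ = 8950 kg/m³
  bronze: M = 3.11×10⁻³
  copper: M = 1.74×10⁻³
Bronze has the largest M.

bronze, M = 3.11×10⁻³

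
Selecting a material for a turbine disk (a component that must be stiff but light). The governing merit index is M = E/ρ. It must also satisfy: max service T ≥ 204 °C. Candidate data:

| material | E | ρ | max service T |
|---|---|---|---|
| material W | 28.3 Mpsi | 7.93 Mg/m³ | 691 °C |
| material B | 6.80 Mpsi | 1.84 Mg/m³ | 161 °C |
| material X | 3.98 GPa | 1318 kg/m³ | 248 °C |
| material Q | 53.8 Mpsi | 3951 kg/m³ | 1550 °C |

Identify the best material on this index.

Screen on constraints: max service T ≥ 204 °C. Survivors: material W, material X, material Q.
In SI units:
  material W: E = 195.1 GPa, ρ = 7930 kg/m³
  material X: E = 3.980 GPa, ρ = 1318 kg/m³
  material Q: E = 370.9 GPa, ρ = 3951 kg/m³
  material Q: M = 93.9 MN·m/kg
  material W: M = 24.6 MN·m/kg
  material X: M = 3.02 MN·m/kg
The maximum is for material Q.

material Q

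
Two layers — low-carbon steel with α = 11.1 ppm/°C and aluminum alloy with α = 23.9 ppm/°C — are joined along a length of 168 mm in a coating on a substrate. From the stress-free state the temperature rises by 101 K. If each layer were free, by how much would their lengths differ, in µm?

217 µm

Δα = |11.1 − 23.9|×10⁻⁶/K = 12.8×10⁻⁶/K.
ΔL_mismatch = Δα·L·ΔT = 12.8×10⁻⁶ × 168.0 mm × 101.0 K = 217 µm.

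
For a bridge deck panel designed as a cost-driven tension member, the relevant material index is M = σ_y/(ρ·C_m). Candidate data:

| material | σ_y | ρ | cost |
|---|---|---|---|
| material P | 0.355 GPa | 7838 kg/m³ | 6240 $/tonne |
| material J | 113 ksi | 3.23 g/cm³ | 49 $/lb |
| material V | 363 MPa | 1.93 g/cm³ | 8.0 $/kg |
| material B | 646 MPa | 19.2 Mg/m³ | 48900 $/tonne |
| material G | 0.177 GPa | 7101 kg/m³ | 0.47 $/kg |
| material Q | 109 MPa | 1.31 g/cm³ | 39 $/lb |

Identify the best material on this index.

Normalizing units and computing the index:
  material P: σ_y = 355.0 MPa, ρ = 7838 kg/m³, cost = 6.240 $/kg
  material J: σ_y = 779.1 MPa, ρ = 3230 kg/m³, cost = 108.0 $/kg
  material V: σ_y = 363.0 MPa, ρ = 1930 kg/m³, cost = 8.000 $/kg
  material B: σ_y = 646.0 MPa, ρ = 19200 kg/m³, cost = 48.90 $/kg
  material G: σ_y = 177.0 MPa, ρ = 7101 kg/m³, cost = 0.4700 $/kg
  material Q: σ_y = 109.0 MPa, ρ = 1310 kg/m³, cost = 85.98 $/kg
  material G: M = 53.0 kN·m per $
  material V: M = 23.5 kN·m per $
  material P: M = 7.26 kN·m per $
  material J: M = 2.23 kN·m per $
  material Q: M = 0.968 kN·m per $
  material B: M = 0.688 kN·m per $
Material G has the largest M.

material G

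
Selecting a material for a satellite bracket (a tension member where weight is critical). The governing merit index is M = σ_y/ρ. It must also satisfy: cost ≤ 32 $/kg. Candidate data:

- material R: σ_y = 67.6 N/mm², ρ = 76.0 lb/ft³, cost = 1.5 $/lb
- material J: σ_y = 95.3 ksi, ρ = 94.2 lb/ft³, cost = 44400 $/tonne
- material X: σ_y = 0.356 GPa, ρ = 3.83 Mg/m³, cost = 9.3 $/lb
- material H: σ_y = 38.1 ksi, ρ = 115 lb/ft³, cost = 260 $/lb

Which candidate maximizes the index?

Screen on constraints: cost ≤ 32 $/kg. Survivors: material R, material X.
Normalizing units and computing the index:
  material R: σ_y = 67.60 MPa, ρ = 1217 kg/m³
  material X: σ_y = 356.0 MPa, ρ = 3830 kg/m³
  material X: M = 93.0 kN·m/kg
  material R: M = 55.5 kN·m/kg
The maximum is for material X.

material X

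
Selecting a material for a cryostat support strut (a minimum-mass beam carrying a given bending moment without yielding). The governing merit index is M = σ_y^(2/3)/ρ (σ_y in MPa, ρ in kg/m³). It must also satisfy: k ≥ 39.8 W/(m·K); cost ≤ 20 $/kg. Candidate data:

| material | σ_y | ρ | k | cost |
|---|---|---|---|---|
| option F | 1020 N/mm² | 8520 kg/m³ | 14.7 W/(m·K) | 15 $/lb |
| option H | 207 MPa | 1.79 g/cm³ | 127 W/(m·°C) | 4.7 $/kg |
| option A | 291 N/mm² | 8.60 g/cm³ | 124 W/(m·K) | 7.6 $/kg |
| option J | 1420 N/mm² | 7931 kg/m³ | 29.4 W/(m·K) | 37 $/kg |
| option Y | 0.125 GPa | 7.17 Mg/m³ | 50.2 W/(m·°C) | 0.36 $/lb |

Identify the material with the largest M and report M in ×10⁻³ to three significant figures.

option H, M = 19.5×10⁻³

Screen on constraints: k ≥ 39.8 W/(m·K); cost ≤ 20 $/kg. Survivors: option H, option A, option Y.
After converting to SI:
  option H: σ_y = 207.0 MPa, ρ = 1790 kg/m³
  option A: σ_y = 291.0 MPa, ρ = 8600 kg/m³
  option Y: σ_y = 125.0 MPa, ρ = 7170 kg/m³
  option H: M = 19.5×10⁻³
  option A: M = 5.11×10⁻³
  option Y: M = 3.49×10⁻³
The maximum is for option H.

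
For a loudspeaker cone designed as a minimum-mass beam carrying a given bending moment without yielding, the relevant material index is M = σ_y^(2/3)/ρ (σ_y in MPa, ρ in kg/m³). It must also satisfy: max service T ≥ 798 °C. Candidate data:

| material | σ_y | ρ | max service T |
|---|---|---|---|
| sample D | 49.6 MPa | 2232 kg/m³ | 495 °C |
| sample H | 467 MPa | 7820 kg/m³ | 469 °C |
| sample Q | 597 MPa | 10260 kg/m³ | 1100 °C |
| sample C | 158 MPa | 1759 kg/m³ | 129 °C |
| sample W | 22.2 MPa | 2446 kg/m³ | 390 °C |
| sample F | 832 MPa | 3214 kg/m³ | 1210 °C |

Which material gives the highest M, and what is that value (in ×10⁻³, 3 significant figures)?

Screen on constraints: max service T ≥ 798 °C. Survivors: sample Q, sample F.
Evaluate M for each candidate:
  sample F: M = 27.5×10⁻³
  sample Q: M = 6.91×10⁻³
Sample F ranks first.

sample F, M = 27.5×10⁻³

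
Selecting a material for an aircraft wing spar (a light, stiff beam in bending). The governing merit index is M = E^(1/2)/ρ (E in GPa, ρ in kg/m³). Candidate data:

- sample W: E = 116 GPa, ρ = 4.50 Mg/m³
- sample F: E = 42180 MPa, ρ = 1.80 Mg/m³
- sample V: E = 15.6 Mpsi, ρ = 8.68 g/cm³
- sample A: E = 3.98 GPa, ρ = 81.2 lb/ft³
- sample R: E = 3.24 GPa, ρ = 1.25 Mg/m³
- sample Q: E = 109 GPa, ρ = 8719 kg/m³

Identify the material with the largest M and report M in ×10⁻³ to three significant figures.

sample F, M = 3.61×10⁻³

Normalizing units and computing the index:
  sample W: E = 116.0 GPa, ρ = 4500 kg/m³
  sample F: E = 42.18 GPa, ρ = 1800 kg/m³
  sample V: E = 107.6 GPa, ρ = 8680 kg/m³
  sample A: E = 3.980 GPa, ρ = 1301 kg/m³
  sample R: E = 3.240 GPa, ρ = 1250 kg/m³
  sample Q: E = 109.0 GPa, ρ = 8719 kg/m³
  sample F: M = 3.61×10⁻³
  sample W: M = 2.39×10⁻³
  sample A: M = 1.53×10⁻³
  sample R: M = 1.44×10⁻³
  sample Q: M = 1.20×10⁻³
  sample V: M = 1.19×10⁻³
Highest index: sample F.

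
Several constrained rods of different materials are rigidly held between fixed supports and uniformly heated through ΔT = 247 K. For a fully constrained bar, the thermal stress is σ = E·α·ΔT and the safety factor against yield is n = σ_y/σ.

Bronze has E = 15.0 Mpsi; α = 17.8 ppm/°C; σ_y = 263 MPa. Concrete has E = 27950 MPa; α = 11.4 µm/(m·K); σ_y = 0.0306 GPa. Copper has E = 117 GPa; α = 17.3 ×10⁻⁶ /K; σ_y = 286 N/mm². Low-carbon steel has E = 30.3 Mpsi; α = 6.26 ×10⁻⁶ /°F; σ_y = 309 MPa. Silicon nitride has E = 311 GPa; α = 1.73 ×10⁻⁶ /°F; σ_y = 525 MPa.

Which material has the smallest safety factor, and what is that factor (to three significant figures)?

In consistent units (E in GPa, α in ×10⁻⁶/K, σ_y in MPa):
  bronze: E = 103.4, α = 17.8, σ_y = 263.0 → σ = 455 MPa, n = 0.578
  concrete: E = 27.95, α = 11.4, σ_y = 30.60 → σ = 78.7 MPa, n = 0.389
  copper: E = 117.0, α = 17.3, σ_y = 286.0 → σ = 500 MPa, n = 0.572
  low-carbon steel: E = 208.9, α = 11.3, σ_y = 309.0 → σ = 581 MPa, n = 0.531
  silicon nitride: E = 311.0, α = 3.11, σ_y = 525.0 → σ = 239 MPa, n = 2.19
The minimum is concrete at n = 0.389.

concrete, n = 0.389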